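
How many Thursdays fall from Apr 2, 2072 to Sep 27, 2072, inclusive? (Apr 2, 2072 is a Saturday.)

25

Apr 2, 2072 is a Saturday; the first Thursday on or after it is Apr 7, 2072 (5 days later).
From Apr 7, 2072 to Sep 27, 2072: 23 + 31 + 30 + 31 + 31 + 27 = 173 days (rest of Apr, May, Jun, Jul, Aug, Sep).
173 ÷ 7 = 24 full weeks with remainder 5, so 24 more Thursdays after the first → 25.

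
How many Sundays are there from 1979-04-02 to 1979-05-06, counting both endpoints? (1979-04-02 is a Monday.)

1979-04-02 is a Monday; the first Sunday on or after it is 1979-04-08 (6 days later).
From 1979-04-08 to 1979-05-06: 22 + 6 = 28 days (rest of April, May).
28 ÷ 7 = 4 full weeks with remainder 0, so 4 more Sundays after the first → 5.

5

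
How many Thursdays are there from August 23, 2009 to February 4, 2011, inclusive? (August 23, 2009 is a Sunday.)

August 23, 2009 is a Sunday; the first Thursday on or after it is August 27, 2009 (4 days later).
From August 27, 2009 to February 4, 2011: 126 + 365 + 35 = 526 days (rest of 2009, 2010, to February 4, 2011 in 2011).
526 ÷ 7 = 75 full weeks with remainder 1, so 75 more Thursdays after the first → 76.

76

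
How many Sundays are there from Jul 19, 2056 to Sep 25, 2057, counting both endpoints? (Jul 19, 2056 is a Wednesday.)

Jul 19, 2056 is a Wednesday; the first Sunday on or after it is Jul 23, 2056 (4 days later).
From Jul 23, 2056 to Sep 25, 2057: 161 + 268 = 429 days (rest of 2056, to Sep 25, 2057 in 2057).
429 ÷ 7 = 61 full weeks with remainder 2, so 61 more Sundays after the first → 62.

62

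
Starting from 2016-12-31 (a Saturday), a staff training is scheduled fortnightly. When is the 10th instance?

2017-05-06

The 10th occurrence is 9 intervals after the first: 9 × 14 = 126 days after 2016-12-31.
December has 31 days — 0 days to the end of December leaves 126.
January has 31 days (95 left).
February has 28 days (67 left).
March has 31 days (36 left).
April has 30 days (6 left).
6 days into May → 2017-05-06.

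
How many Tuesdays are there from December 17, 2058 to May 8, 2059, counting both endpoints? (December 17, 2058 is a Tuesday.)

21

December 17, 2058 is a Tuesday; the first Tuesday on or after it is December 17, 2058.
From December 17, 2058 to May 8, 2059: 14 + 31 + 28 + 31 + 30 + 8 = 142 days (rest of December, January, February, March, April, May).
142 ÷ 7 = 20 full weeks with remainder 2, so 20 more Tuesdays after the first → 21.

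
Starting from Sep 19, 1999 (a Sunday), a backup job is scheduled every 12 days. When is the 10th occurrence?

The 10th occurrence is 9 intervals after the first: 9 × 12 = 108 days after Sep 19, 1999.
Sep has 30 days — 11 days to the end of Sep leaves 97.
Oct has 31 days (66 left).
Nov has 30 days (36 left).
Dec has 31 days (5 left).
5 days into Jan → Jan 5, 2000.

Jan 5, 2000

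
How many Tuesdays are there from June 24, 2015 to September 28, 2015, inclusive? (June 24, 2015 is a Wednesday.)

June 24, 2015 is a Wednesday; the first Tuesday on or after it is June 30, 2015 (6 days later).
From June 30, 2015 to September 28, 2015: 0 + 31 + 31 + 28 = 90 days (rest of June, July, August, September).
90 ÷ 7 = 12 full weeks with remainder 6, so 12 more Tuesdays after the first → 13.

13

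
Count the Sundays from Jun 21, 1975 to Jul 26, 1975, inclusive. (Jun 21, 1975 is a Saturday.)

Jun 21, 1975 is a Saturday; the first Sunday on or after it is Jun 22, 1975 (1 day later).
From Jun 22, 1975 to Jul 26, 1975: 8 + 26 = 34 days (rest of Jun, Jul).
34 ÷ 7 = 4 full weeks with remainder 6, so 4 more Sundays after the first → 5.

5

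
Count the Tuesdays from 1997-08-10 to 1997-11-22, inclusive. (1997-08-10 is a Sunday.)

1997-08-10 is a Sunday; the first Tuesday on or after it is 1997-08-12 (2 days later).
From 1997-08-12 to 1997-11-22: 19 + 30 + 31 + 22 = 102 days (rest of August, September, October, November).
102 ÷ 7 = 14 full weeks with remainder 4, so 14 more Tuesdays after the first → 15.

15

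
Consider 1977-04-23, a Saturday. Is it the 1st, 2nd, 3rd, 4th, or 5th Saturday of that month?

Day 23 falls in week ⌈23/7⌉ of the month.
Days 1–7 hold the 1st Saturday, 8–14 the 2nd, 15–21 the 3rd, 22–28 the 4th, 29–31 the 5th.
23 is in the range for the 4th.

4th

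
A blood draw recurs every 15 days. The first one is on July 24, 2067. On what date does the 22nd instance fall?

The 22nd occurrence is 21 intervals after the first: 21 × 15 = 315 days after July 24, 2067.
July has 31 days — 7 days to the end of July leaves 308.
August has 31 days (277 left).
September has 30 days (247 left).
October has 31 days (216 left).
November has 30 days (186 left).
December has 31 days (155 left).
January has 31 days (124 left).
February has 29 days (95 left).
March has 31 days (64 left).
April has 30 days (34 left).
May has 31 days (3 left).
3 days into June → June 3, 2068.

June 3, 2068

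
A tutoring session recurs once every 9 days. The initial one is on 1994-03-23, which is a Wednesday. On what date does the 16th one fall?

The 16th occurrence is 15 intervals after the first: 15 × 9 = 135 days after 1994-03-23.
March has 31 days — 8 days to the end of March leaves 127.
April has 30 days (97 left).
May has 31 days (66 left).
June has 30 days (36 left).
July has 31 days (5 left).
5 days into August → 1994-08-05.

1994-08-05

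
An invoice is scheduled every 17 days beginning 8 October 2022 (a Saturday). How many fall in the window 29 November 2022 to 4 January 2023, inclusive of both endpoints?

2

Occurrences land 17·i days after 8 October 2022 for i = 0, 1, 2, …
29 November 2022 is 52 days after the start; 52 ÷ 17 = 3 remainder 1; since the remainder is 1, round up to i = 4. First occurrence in the window: #5 on 15 December 2022 (4×17 = 68 days in).
4 January 2023 is 88 days after the start; 88 ÷ 17 = 5 remainder 3. Last occurrence in the window: #6 on 1 January 2023.
Occurrences #5 through #6: 2 in total.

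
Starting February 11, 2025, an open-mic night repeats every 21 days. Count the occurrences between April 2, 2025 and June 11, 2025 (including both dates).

3

Occurrences land 21·i days after February 11, 2025 for i = 0, 1, 2, …
April 2, 2025 is 50 days after the start; 50 ÷ 21 = 2 remainder 8; since the remainder is 8, round up to i = 3. First occurrence in the window: #4 on April 15, 2025 (3×21 = 63 days in).
June 11, 2025 is 120 days after the start; 120 ÷ 21 = 5 remainder 15. Last occurrence in the window: #6 on May 27, 2025.
Occurrences #4 through #6: 3 in total.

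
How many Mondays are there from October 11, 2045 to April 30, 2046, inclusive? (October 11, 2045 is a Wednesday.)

October 11, 2045 is a Wednesday; the first Monday on or after it is October 16, 2045 (5 days later).
From October 16, 2045 to April 30, 2046: 15 + 30 + 31 + 31 + 28 + 31 + 30 = 196 days (rest of October, November, December, January, February, March, April).
196 ÷ 7 = 28 full weeks with remainder 0, so 28 more Mondays after the first → 29.

29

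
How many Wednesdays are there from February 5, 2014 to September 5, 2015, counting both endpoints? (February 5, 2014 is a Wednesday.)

83

February 5, 2014 is a Wednesday; the first Wednesday on or after it is February 5, 2014.
From February 5, 2014 to September 5, 2015: 329 + 248 = 577 days (rest of 2014, to September 5, 2015 in 2015).
577 ÷ 7 = 82 full weeks with remainder 3, so 82 more Wednesdays after the first → 83.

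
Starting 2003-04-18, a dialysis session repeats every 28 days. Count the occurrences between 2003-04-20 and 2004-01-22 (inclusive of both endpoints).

Occurrences land 28·i days after 2003-04-18 for i = 0, 1, 2, …
2003-04-20 is 2 days after the start; 2 ÷ 28 = 0 remainder 2; since the remainder is 2, round up to i = 1. First occurrence in the window: #2 on 2003-05-16 (1×28 = 28 days in).
2004-01-22 is 279 days after the start; 279 ÷ 28 = 9 remainder 27. Last occurrence in the window: #10 on 2003-12-26.
Occurrences #2 through #10: 9 in total.

9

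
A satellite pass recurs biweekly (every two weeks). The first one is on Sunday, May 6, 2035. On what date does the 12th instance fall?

The 12th occurrence is 11 intervals after the first: 11 × 14 = 154 days after May 6, 2035.
May has 31 days — 25 days to the end of May leaves 129.
June has 30 days (99 left).
July has 31 days (68 left).
August has 31 days (37 left).
September has 30 days (7 left).
7 days into October → October 7, 2035.

October 7, 2035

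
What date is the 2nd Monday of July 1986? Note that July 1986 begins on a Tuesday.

14 July 1986

July 1986 begins on a Tuesday, so the first Monday is July 7 (6 days later).
The 2nd Monday is 1 weeks later: 7 + 7 = 14.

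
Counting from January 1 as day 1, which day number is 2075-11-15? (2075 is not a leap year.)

Days in months before November: 31 + 28 + 31 + 30 + 31 + 30 + 31 + 31 + 30 + 31 = 304.
Plus 15 days into November → day 319.

319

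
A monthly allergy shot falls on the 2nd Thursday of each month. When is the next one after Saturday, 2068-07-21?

July 2068 starts on a Sunday; its first Thursday is the 5th, so the 2nd Thursday is the 12th — 2068-07-12.
That is not after 2068-07-21, so look at August 2068.
August 2068 starts on a Wednesday; its first Thursday is the 2nd, so the 2nd Thursday is the 9th — 2068-08-09.

2068-08-09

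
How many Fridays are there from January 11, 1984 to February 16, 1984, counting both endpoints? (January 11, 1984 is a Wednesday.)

5

January 11, 1984 is a Wednesday; the first Friday on or after it is January 13, 1984 (2 days later).
From January 13, 1984 to February 16, 1984: 18 + 16 = 34 days (rest of January, February).
34 ÷ 7 = 4 full weeks with remainder 6, so 4 more Fridays after the first → 5.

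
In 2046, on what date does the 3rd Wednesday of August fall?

15 August 2046

The first Wednesday of August 2046 is August 1.
The 3rd Wednesday is 2 weeks later: 1 + 14 = 15.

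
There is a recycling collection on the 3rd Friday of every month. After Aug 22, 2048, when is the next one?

Sep 18, 2048

Aug 2048 starts on a Saturday; its first Friday is the 7th, so the 3rd Friday is the 21st — Aug 21, 2048.
That is not after Aug 22, 2048, so look at Sep 2048.
Sep 2048 starts on a Tuesday; its first Friday is the 4th, so the 3rd Friday is the 18th — Sep 18, 2048.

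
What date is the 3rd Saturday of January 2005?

2005-01-15

January 2005 begins on a Saturday, so the first Saturday is January 1.
The 3rd Saturday is 2 weeks later: 1 + 14 = 15.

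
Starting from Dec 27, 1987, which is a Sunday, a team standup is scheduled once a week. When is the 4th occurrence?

The 4th occurrence is 3 intervals after the first: 3 × 7 = 21 days after Dec 27, 1987.
Dec has 31 days — 4 days to the end of Dec leaves 17.
17 days into Jan → Jan 17, 1988.

Jan 17, 1988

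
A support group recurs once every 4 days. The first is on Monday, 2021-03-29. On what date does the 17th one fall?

2021-06-01

The 17th occurrence is 16 intervals after the first: 16 × 4 = 64 days after 2021-03-29.
March has 31 days — 2 days to the end of March leaves 62.
April has 30 days (32 left).
May has 31 days (1 left).
1 day into June → 2021-06-01.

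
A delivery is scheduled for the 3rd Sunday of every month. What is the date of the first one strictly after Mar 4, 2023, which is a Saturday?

Mar 2023 starts on a Wednesday; its first Sunday is the 5th, so the 3rd Sunday is the 19th — Mar 19, 2023.
Mar 19, 2023 is after Mar 4, 2023, so that is the next one.

Mar 19, 2023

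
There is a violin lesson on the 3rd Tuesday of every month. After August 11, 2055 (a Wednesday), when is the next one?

August 2055 starts on a Sunday; its first Tuesday is the 3rd, so the 3rd Tuesday is the 17th — August 17, 2055.
August 17, 2055 is after August 11, 2055, so that is the next one.

August 17, 2055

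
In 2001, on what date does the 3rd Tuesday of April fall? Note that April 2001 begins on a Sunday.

April 17, 2001

April 2001 begins on a Sunday, so the first Tuesday is April 3 (2 days later).
The 3rd Tuesday is 2 weeks later: 3 + 14 = 17.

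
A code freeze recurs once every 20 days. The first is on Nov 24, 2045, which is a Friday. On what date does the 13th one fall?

The 13th occurrence is 12 intervals after the first: 12 × 20 = 240 days after Nov 24, 2045.
Nov has 30 days — 6 days to the end of Nov leaves 234.
Dec has 31 days (203 left).
Jan has 31 days (172 left).
Feb has 28 days (144 left).
Mar has 31 days (113 left).
Apr has 30 days (83 left).
May has 31 days (52 left).
Jun has 30 days (22 left).
22 days into Jul → Jul 22, 2046.

Jul 22, 2046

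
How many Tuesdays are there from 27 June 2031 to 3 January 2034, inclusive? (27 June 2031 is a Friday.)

132

27 June 2031 is a Friday; the first Tuesday on or after it is 1 July 2031 (4 days later).
From 1 July 2031 to 3 January 2034: 183 + 366 + 365 + 3 = 917 days (rest of 2031, 2032, 2033, to 3 January 2034 in 2034).
917 ÷ 7 = 131 full weeks with remainder 0, so 131 more Tuesdays after the first → 132.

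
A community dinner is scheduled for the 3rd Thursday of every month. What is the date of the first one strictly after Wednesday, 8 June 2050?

June 2050 starts on a Wednesday; its first Thursday is the 2nd, so the 3rd Thursday is the 16th — 16 June 2050.
16 June 2050 is after 8 June 2050, so that is the next one.

16 June 2050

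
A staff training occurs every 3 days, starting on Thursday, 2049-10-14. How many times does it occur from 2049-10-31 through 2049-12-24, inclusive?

Occurrences land 3·i days after 2049-10-14 for i = 0, 1, 2, …
2049-10-31 is 17 days after the start; 17 ÷ 3 = 5 remainder 2; since the remainder is 2, round up to i = 6. First occurrence in the window: #7 on 2049-11-01 (6×3 = 18 days in).
2049-12-24 is 71 days after the start; 71 ÷ 3 = 23 remainder 2. Last occurrence in the window: #24 on 2049-12-22.
Occurrences #7 through #24: 18 in total.

18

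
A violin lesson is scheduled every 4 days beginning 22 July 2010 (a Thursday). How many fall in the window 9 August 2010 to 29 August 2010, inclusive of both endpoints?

5

Occurrences land 4·i days after 22 July 2010 for i = 0, 1, 2, …
9 August 2010 is 18 days after the start; 18 ÷ 4 = 4 remainder 2; since the remainder is 2, round up to i = 5. First occurrence in the window: #6 on 11 August 2010 (5×4 = 20 days in).
29 August 2010 is 38 days after the start; 38 ÷ 4 = 9 remainder 2. Last occurrence in the window: #10 on 27 August 2010.
Occurrences #6 through #10: 5 in total.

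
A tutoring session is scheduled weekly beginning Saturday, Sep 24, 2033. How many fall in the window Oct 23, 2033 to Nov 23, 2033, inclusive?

4

Occurrences land 7·i days after Sep 24, 2033 for i = 0, 1, 2, …
Oct 23, 2033 is 29 days after the start; 29 ÷ 7 = 4 remainder 1; since the remainder is 1, round up to i = 5. First occurrence in the window: #6 on Oct 29, 2033 (5×7 = 35 days in).
Nov 23, 2033 is 60 days after the start; 60 ÷ 7 = 8 remainder 4. Last occurrence in the window: #9 on Nov 19, 2033.
Occurrences #6 through #9: 4 in total.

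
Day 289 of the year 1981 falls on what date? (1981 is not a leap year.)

Oct 16, 1981

Jan has 31 days (289 − 31 = 258 remain).
Feb has 28 days (258 − 28 = 230 remain).
Mar has 31 days (230 − 31 = 199 remain).
Apr has 30 days (199 − 30 = 169 remain).
May has 31 days (169 − 31 = 138 remain).
Jun has 30 days (138 − 30 = 108 remain).
Jul has 31 days (108 − 31 = 77 remain).
Aug has 31 days (77 − 31 = 46 remain).
Sep has 30 days (46 − 30 = 16 remain).
16 into Oct → Oct 16.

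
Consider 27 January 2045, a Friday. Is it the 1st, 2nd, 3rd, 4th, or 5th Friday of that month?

4th

Day 27 falls in week ⌈27/7⌉ of the month.
Days 1–7 hold the 1st Friday, 8–14 the 2nd, 15–21 the 3rd, 22–28 the 4th, 29–31 the 5th.
27 is in the range for the 4th.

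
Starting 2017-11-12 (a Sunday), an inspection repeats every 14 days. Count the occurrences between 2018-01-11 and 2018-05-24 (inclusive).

9

Occurrences land 14·i days after 2017-11-12 for i = 0, 1, 2, …
2018-01-11 is 60 days after the start; 60 ÷ 14 = 4 remainder 4; since the remainder is 4, round up to i = 5. First occurrence in the window: #6 on 2018-01-21 (5×14 = 70 days in).
2018-05-24 is 193 days after the start; 193 ÷ 14 = 13 remainder 11. Last occurrence in the window: #14 on 2018-05-13.
Occurrences #6 through #14: 9 in total.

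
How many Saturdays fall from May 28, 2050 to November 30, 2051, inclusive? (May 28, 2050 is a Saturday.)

May 28, 2050 is a Saturday; the first Saturday on or after it is May 28, 2050.
From May 28, 2050 to November 30, 2051: 217 + 334 = 551 days (rest of 2050, to November 30, 2051 in 2051).
551 ÷ 7 = 78 full weeks with remainder 5, so 78 more Saturdays after the first → 79.

79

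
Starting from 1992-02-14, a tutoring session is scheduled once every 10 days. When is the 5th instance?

1992-03-25

The 5th occurrence is 4 intervals after the first: 4 × 10 = 40 days after 1992-02-14.
February has 29 days — 15 days to the end of February leaves 25.
25 days into March → 1992-03-25.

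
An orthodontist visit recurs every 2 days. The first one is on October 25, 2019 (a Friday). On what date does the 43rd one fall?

January 17, 2020

The 43rd occurrence is 42 intervals after the first: 42 × 2 = 84 days after October 25, 2019.
October has 31 days — 6 days to the end of October leaves 78.
November has 30 days (48 left).
December has 31 days (17 left).
17 days into January → January 17, 2020.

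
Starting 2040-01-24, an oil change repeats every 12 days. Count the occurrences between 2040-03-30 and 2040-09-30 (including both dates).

Occurrences land 12·i days after 2040-01-24 for i = 0, 1, 2, …
2040-03-30 is 66 days after the start; 66 ÷ 12 = 5 remainder 6; since the remainder is 6, round up to i = 6. First occurrence in the window: #7 on 2040-04-05 (6×12 = 72 days in).
2040-09-30 is 250 days after the start; 250 ÷ 12 = 20 remainder 10. Last occurrence in the window: #21 on 2040-09-20.
Occurrences #7 through #21: 15 in total.

15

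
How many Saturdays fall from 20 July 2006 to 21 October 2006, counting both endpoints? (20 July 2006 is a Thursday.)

20 July 2006 is a Thursday; the first Saturday on or after it is 22 July 2006 (2 days later).
From 22 July 2006 to 21 October 2006: 9 + 31 + 30 + 21 = 91 days (rest of July, August, September, October).
91 ÷ 7 = 13 full weeks with remainder 0, so 13 more Saturdays after the first → 14.

14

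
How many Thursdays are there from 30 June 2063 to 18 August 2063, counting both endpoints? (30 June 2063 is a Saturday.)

7

30 June 2063 is a Saturday; the first Thursday on or after it is 5 July 2063 (5 days later).
From 5 July 2063 to 18 August 2063: 26 + 18 = 44 days (rest of July, August).
44 ÷ 7 = 6 full weeks with remainder 2, so 6 more Thursdays after the first → 7.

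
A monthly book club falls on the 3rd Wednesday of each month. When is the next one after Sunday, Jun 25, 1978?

Jul 19, 1978

Jun 1978 starts on a Thursday; its first Wednesday is the 7th, so the 3rd Wednesday is the 21st — Jun 21, 1978.
That is not after Jun 25, 1978, so look at Jul 1978.
Jul 1978 starts on a Saturday; its first Wednesday is the 5th, so the 3rd Wednesday is the 19th — Jul 19, 1978.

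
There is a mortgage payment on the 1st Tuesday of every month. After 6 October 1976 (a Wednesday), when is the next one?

2 November 1976

October 1976 starts on a Friday, so its 1st Tuesday is 5 October 1976 (4 days in).
That is not after 6 October 1976, so look at November 1976.
November 1976 starts on a Monday, so its 1st Tuesday is 2 November 1976 (1 day in).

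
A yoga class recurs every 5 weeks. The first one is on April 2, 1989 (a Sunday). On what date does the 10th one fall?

The 10th occurrence is 9 intervals after the first: 9 × 35 = 315 days after April 2, 1989.
April has 30 days — 28 days to the end of April leaves 287.
May has 31 days (256 left).
June has 30 days (226 left).
July has 31 days (195 left).
August has 31 days (164 left).
September has 30 days (134 left).
October has 31 days (103 left).
November has 30 days (73 left).
December has 31 days (42 left).
January has 31 days (11 left).
11 days into February → February 11, 1990.

February 11, 1990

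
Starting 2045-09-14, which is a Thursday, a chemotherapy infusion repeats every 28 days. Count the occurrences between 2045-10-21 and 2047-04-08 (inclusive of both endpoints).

Occurrences land 28·i days after 2045-09-14 for i = 0, 1, 2, …
2045-10-21 is 37 days after the start; 37 ÷ 28 = 1 remainder 9; since the remainder is 9, round up to i = 2. First occurrence in the window: #3 on 2045-11-09 (2×28 = 56 days in).
2047-04-08 is 571 days after the start; 571 ÷ 28 = 20 remainder 11. Last occurrence in the window: #21 on 2047-03-28.
Occurrences #3 through #21: 19 in total.

19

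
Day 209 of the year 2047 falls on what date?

28 July 2047

January has 31 days (209 − 31 = 178 remain).
February has 28 days (178 − 28 = 150 remain).
March has 31 days (150 − 31 = 119 remain).
April has 30 days (119 − 30 = 89 remain).
May has 31 days (89 − 31 = 58 remain).
June has 30 days (58 − 30 = 28 remain).
28 into July → July 28.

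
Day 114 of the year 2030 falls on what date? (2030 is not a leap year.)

January has 31 days (114 − 31 = 83 remain).
February has 28 days (83 − 28 = 55 remain).
March has 31 days (55 − 31 = 24 remain).
24 into April → April 24.

2030-04-24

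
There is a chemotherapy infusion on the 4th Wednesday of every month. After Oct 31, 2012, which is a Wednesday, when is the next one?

Nov 28, 2012

Oct 2012 starts on a Monday; its first Wednesday is the 3rd, so the 4th Wednesday is the 24th — Oct 24, 2012.
That is not after Oct 31, 2012, so look at Nov 2012.
Nov 2012 starts on a Thursday; its first Wednesday is the 7th, so the 4th Wednesday is the 28th — Nov 28, 2012.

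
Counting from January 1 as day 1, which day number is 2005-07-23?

Days in months before July: 31 + 28 + 31 + 30 + 31 + 30 = 181.
Plus 23 days into July → day 204.

204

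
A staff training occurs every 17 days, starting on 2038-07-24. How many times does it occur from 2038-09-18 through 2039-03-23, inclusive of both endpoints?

Occurrences land 17·i days after 2038-07-24 for i = 0, 1, 2, …
2038-09-18 is 56 days after the start; 56 ÷ 17 = 3 remainder 5; since the remainder is 5, round up to i = 4. First occurrence in the window: #5 on 2038-09-30 (4×17 = 68 days in).
2039-03-23 is 242 days after the start; 242 ÷ 17 = 14 remainder 4. Last occurrence in the window: #15 on 2039-03-19.
Occurrences #5 through #15: 11 in total.

11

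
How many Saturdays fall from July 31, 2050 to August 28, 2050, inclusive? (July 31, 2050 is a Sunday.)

July 31, 2050 is a Sunday; the first Saturday on or after it is August 6, 2050 (6 days later).
From August 6, 2050 to August 28, 2050 is 28 − 6 = 22 days.
22 ÷ 7 = 3 full weeks with remainder 1, so 3 more Saturdays after the first → 4.

4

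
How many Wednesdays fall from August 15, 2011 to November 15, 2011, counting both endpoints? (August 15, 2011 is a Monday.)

August 15, 2011 is a Monday; the first Wednesday on or after it is August 17, 2011 (2 days later).
From August 17, 2011 to November 15, 2011: 14 + 30 + 31 + 15 = 90 days (rest of August, September, October, November).
90 ÷ 7 = 12 full weeks with remainder 6, so 12 more Wednesdays after the first → 13.

13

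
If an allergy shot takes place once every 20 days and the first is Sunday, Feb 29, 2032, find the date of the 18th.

Feb 3, 2033

The 18th occurrence is 17 intervals after the first: 17 × 20 = 340 days after Feb 29, 2032.
Feb has 29 days — 0 days to the end of Feb leaves 340.
Mar has 31 days (309 left).
Apr has 30 days (279 left).
May has 31 days (248 left).
Jun has 30 days (218 left).
Jul has 31 days (187 left).
Aug has 31 days (156 left).
Sep has 30 days (126 left).
Oct has 31 days (95 left).
Nov has 30 days (65 left).
Dec has 31 days (34 left).
Jan has 31 days (3 left).
3 days into Feb → Feb 3, 2033.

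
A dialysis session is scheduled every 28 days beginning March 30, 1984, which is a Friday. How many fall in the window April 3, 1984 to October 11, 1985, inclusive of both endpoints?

20

Occurrences land 28·i days after March 30, 1984 for i = 0, 1, 2, …
April 3, 1984 is 4 days after the start; 4 ÷ 28 = 0 remainder 4; since the remainder is 4, round up to i = 1. First occurrence in the window: #2 on April 27, 1984 (1×28 = 28 days in).
October 11, 1985 is 560 days after the start; 560 ÷ 28 = 20 remainder 0. Last occurrence in the window: #21 on October 11, 1985.
Occurrences #2 through #21: 20 in total.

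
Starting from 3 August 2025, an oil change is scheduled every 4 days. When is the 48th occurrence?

The 48th occurrence is 47 intervals after the first: 47 × 4 = 188 days after 3 August 2025.
August has 31 days — 28 days to the end of August leaves 160.
September has 30 days (130 left).
October has 31 days (99 left).
November has 30 days (69 left).
December has 31 days (38 left).
January has 31 days (7 left).
7 days into February → 7 February 2026.

7 February 2026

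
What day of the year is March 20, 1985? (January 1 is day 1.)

Days in months before March: 31 + 28 = 59.
Plus 20 days into March → day 79.

79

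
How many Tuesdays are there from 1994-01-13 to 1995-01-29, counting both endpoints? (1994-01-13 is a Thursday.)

54

1994-01-13 is a Thursday; the first Tuesday on or after it is 1994-01-18 (5 days later).
From 1994-01-18 to 1995-01-29: 347 + 29 = 376 days (rest of 1994, to 1995-01-29 in 1995).
376 ÷ 7 = 53 full weeks with remainder 5, so 53 more Tuesdays after the first → 54.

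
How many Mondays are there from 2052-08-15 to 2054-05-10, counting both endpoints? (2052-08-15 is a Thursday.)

2052-08-15 is a Thursday; the first Monday on or after it is 2052-08-19 (4 days later).
From 2052-08-19 to 2054-05-10: 134 + 365 + 130 = 629 days (rest of 2052, 2053, to 2054-05-10 in 2054).
629 ÷ 7 = 89 full weeks with remainder 6, so 89 more Mondays after the first → 90.

90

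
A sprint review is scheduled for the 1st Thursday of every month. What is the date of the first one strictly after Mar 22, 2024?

Mar 2024 starts on a Friday, so its 1st Thursday is Mar 7, 2024 (6 days in).
That is not after Mar 22, 2024, so look at Apr 2024.
Apr 2024 starts on a Monday, so its 1st Thursday is Apr 4, 2024 (3 days in).

Apr 4, 2024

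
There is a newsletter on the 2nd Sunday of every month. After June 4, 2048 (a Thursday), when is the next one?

June 2048 starts on a Monday; its first Sunday is the 7th, so the 2nd Sunday is the 14th — June 14, 2048.
June 14, 2048 is after June 4, 2048, so that is the next one.

June 14, 2048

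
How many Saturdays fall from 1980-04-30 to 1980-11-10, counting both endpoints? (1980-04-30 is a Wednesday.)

28

1980-04-30 is a Wednesday; the first Saturday on or after it is 1980-05-03 (3 days later).
From 1980-05-03 to 1980-11-10: 28 + 30 + 31 + 31 + 30 + 31 + 10 = 191 days (rest of May, June, July, August, September, October, November).
191 ÷ 7 = 27 full weeks with remainder 2, so 27 more Saturdays after the first → 28.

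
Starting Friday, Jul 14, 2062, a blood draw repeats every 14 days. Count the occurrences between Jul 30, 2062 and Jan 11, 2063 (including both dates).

11

Occurrences land 14·i days after Jul 14, 2062 for i = 0, 1, 2, …
Jul 30, 2062 is 16 days after the start; 16 ÷ 14 = 1 remainder 2; since the remainder is 2, round up to i = 2. First occurrence in the window: #3 on Aug 11, 2062 (2×14 = 28 days in).
Jan 11, 2063 is 181 days after the start; 181 ÷ 14 = 12 remainder 13. Last occurrence in the window: #13 on Dec 29, 2062.
Occurrences #3 through #13: 11 in total.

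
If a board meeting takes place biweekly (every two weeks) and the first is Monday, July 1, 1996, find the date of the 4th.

August 12, 1996

The 4th occurrence is 3 intervals after the first: 3 × 14 = 42 days after July 1, 1996.
July has 31 days — 30 days to the end of July leaves 12.
12 days into August → August 12, 1996.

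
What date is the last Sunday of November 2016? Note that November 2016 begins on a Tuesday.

2016-11-27

November 2016 begins on a Tuesday, so the first Sunday is November 6 (5 days later).
November 2016 has 30 days. Adding weeks: 6, 13, 20, 27 — the last one ≤ 30 is the 27th.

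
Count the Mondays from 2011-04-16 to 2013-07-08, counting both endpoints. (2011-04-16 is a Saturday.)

117

2011-04-16 is a Saturday; the first Monday on or after it is 2011-04-18 (2 days later).
From 2011-04-18 to 2013-07-08: 257 + 366 + 189 = 812 days (rest of 2011, 2012, to 2013-07-08 in 2013).
812 ÷ 7 = 116 full weeks with remainder 0, so 116 more Mondays after the first → 117.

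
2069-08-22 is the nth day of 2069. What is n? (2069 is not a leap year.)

234

Days in months before August: 31 + 28 + 31 + 30 + 31 + 30 + 31 = 212.
Plus 22 days into August → day 234.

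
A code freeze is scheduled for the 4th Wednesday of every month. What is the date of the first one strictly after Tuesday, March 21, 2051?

March 2051 starts on a Wednesday; its first Wednesday is the 1st, so the 4th Wednesday is the 22nd — March 22, 2051.
March 22, 2051 is after March 21, 2051, so that is the next one.

March 22, 2051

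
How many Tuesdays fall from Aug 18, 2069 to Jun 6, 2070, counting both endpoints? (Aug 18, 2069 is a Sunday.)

42

Aug 18, 2069 is a Sunday; the first Tuesday on or after it is Aug 20, 2069 (2 days later).
From Aug 20, 2069 to Jun 6, 2070: 11 + 30 + 31 + 30 + 31 + 31 + 28 + 31 + 30 + 31 + 6 = 290 days (rest of Aug, Sep, Oct, Nov, Dec, Jan, Feb, Mar, Apr, May, Jun).
290 ÷ 7 = 41 full weeks with remainder 3, so 41 more Tuesdays after the first → 42.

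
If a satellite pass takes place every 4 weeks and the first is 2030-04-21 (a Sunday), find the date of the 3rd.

The 3rd occurrence is 2 intervals after the first: 2 × 28 = 56 days after 2030-04-21.
April has 30 days — 9 days to the end of April leaves 47.
May has 31 days (16 left).
16 days into June → 2030-06-16.

2030-06-16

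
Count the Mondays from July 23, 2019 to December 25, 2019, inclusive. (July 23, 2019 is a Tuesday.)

July 23, 2019 is a Tuesday; the first Monday on or after it is July 29, 2019 (6 days later).
From July 29, 2019 to December 25, 2019: 2 + 31 + 30 + 31 + 30 + 25 = 149 days (rest of July, August, September, October, November, December).
149 ÷ 7 = 21 full weeks with remainder 2, so 21 more Mondays after the first → 22.

22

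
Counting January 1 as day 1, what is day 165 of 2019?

January has 31 days (165 − 31 = 134 remain).
February has 28 days (134 − 28 = 106 remain).
March has 31 days (106 − 31 = 75 remain).
April has 30 days (75 − 30 = 45 remain).
May has 31 days (45 − 31 = 14 remain).
14 into June → June 14.

14 June 2019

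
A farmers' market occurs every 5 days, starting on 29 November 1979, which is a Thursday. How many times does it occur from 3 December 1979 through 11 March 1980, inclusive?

Occurrences land 5·i days after 29 November 1979 for i = 0, 1, 2, …
3 December 1979 is 4 days after the start; 4 ÷ 5 = 0 remainder 4; since the remainder is 4, round up to i = 1. First occurrence in the window: #2 on 4 December 1979 (1×5 = 5 days in).
11 March 1980 is 103 days after the start; 103 ÷ 5 = 20 remainder 3. Last occurrence in the window: #21 on 8 March 1980.
Occurrences #2 through #21: 20 in total.

20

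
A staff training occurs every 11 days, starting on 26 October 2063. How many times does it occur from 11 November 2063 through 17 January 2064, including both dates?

Occurrences land 11·i days after 26 October 2063 for i = 0, 1, 2, …
11 November 2063 is 16 days after the start; 16 ÷ 11 = 1 remainder 5; since the remainder is 5, round up to i = 2. First occurrence in the window: #3 on 17 November 2063 (2×11 = 22 days in).
17 January 2064 is 83 days after the start; 83 ÷ 11 = 7 remainder 6. Last occurrence in the window: #8 on 11 January 2064.
Occurrences #3 through #8: 6 in total.

6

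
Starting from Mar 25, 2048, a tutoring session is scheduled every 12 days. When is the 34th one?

Apr 25, 2049

The 34th occurrence is 33 intervals after the first: 33 × 12 = 396 days after Mar 25, 2048.
Mar has 31 days — 6 days to the end of Mar leaves 390.
Apr has 30 days (360 left).
May has 31 days (329 left).
Jun has 30 days (299 left).
Jul has 31 days (268 left).
Aug has 31 days (237 left).
Sep has 30 days (207 left).
Oct has 31 days (176 left).
Nov has 30 days (146 left).
Dec has 31 days (115 left).
Jan has 31 days (84 left).
Feb has 28 days (56 left).
Mar has 31 days (25 left).
25 days into Apr → Apr 25, 2049.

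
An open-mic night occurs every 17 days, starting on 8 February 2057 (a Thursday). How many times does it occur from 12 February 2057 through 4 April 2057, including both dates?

3

Occurrences land 17·i days after 8 February 2057 for i = 0, 1, 2, …
12 February 2057 is 4 days after the start; 4 ÷ 17 = 0 remainder 4; since the remainder is 4, round up to i = 1. First occurrence in the window: #2 on 25 February 2057 (1×17 = 17 days in).
4 April 2057 is 55 days after the start; 55 ÷ 17 = 3 remainder 4. Last occurrence in the window: #4 on 31 March 2057.
Occurrences #2 through #4: 3 in total.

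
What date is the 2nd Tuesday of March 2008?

The first Tuesday of March 2008 is March 4.
The 2nd Tuesday is 1 weeks later: 4 + 7 = 11.

11 March 2008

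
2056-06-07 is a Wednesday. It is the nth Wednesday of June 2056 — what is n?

Day 7 falls in week ⌈7/7⌉ of the month.
Days 1–7 hold the 1st Wednesday, 8–14 the 2nd, 15–21 the 3rd, 22–28 the 4th, 29–31 the 5th.
7 is in the range for the 1st.

1st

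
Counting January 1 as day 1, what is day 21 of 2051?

21 into January → January 21.

2051-01-21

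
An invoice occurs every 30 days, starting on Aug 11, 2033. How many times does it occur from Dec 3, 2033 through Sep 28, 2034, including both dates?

Occurrences land 30·i days after Aug 11, 2033 for i = 0, 1, 2, …
Dec 3, 2033 is 114 days after the start; 114 ÷ 30 = 3 remainder 24; since the remainder is 24, round up to i = 4. First occurrence in the window: #5 on Dec 9, 2033 (4×30 = 120 days in).
Sep 28, 2034 is 413 days after the start; 413 ÷ 30 = 13 remainder 23. Last occurrence in the window: #14 on Sep 5, 2034.
Occurrences #5 through #14: 10 in total.

10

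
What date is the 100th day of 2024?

April 9, 2024

January has 31 days (100 − 31 = 69 remain).
February has 29 days (69 − 29 = 40 remain).
March has 31 days (40 − 31 = 9 remain).
9 into April → April 9.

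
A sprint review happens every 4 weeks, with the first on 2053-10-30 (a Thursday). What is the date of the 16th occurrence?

The 16th occurrence is 15 intervals after the first: 15 × 28 = 420 days after 2053-10-30.
October has 31 days — 1 day to the end of October leaves 419.
From end of October to end of 2053 is 61 days (358 left).
January has 31 days (327 left).
February has 28 days (299 left).
March has 31 days (268 left).
April has 30 days (238 left).
May has 31 days (207 left).
June has 30 days (177 left).
July has 31 days (146 left).
August has 31 days (115 left).
September has 30 days (85 left).
October has 31 days (54 left).
November has 30 days (24 left).
24 days into December → 2054-12-24.

2054-12-24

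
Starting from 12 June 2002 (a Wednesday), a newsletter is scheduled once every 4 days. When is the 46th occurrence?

The 46th occurrence is 45 intervals after the first: 45 × 4 = 180 days after 12 June 2002.
June has 30 days — 18 days to the end of June leaves 162.
July has 31 days (131 left).
August has 31 days (100 left).
September has 30 days (70 left).
October has 31 days (39 left).
November has 30 days (9 left).
9 days into December → 9 December 2002.

9 December 2002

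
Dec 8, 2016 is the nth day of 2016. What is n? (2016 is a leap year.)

343

Days in months before Dec: 31 + 29 + 31 + 30 + 31 + 30 + 31 + 31 + 30 + 31 + 30 = 335.
Plus 8 days into Dec → day 343.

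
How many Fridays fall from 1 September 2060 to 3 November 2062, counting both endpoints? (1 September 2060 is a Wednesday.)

1 September 2060 is a Wednesday; the first Friday on or after it is 3 September 2060 (2 days later).
From 3 September 2060 to 3 November 2062: 119 + 365 + 307 = 791 days (rest of 2060, 2061, to 3 November 2062 in 2062).
791 ÷ 7 = 113 full weeks with remainder 0, so 113 more Fridays after the first → 114.

114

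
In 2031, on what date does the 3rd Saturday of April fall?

April 19, 2031

The first Saturday of April 2031 is April 5.
The 3rd Saturday is 2 weeks later: 5 + 14 = 19.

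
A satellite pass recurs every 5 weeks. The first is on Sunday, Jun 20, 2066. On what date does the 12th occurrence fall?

The 12th occurrence is 11 intervals after the first: 11 × 35 = 385 days after Jun 20, 2066.
Jun has 30 days — 10 days to the end of Jun leaves 375.
Jul has 31 days (344 left).
Aug has 31 days (313 left).
Sep has 30 days (283 left).
Oct has 31 days (252 left).
Nov has 30 days (222 left).
Dec has 31 days (191 left).
Jan has 31 days (160 left).
Feb has 28 days (132 left).
Mar has 31 days (101 left).
Apr has 30 days (71 left).
May has 31 days (40 left).
Jun has 30 days (10 left).
10 days into Jul → Jul 10, 2067.

Jul 10, 2067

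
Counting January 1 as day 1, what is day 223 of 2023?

2023-08-11

January has 31 days (223 − 31 = 192 remain).
February has 28 days (192 − 28 = 164 remain).
March has 31 days (164 − 31 = 133 remain).
April has 30 days (133 − 30 = 103 remain).
May has 31 days (103 − 31 = 72 remain).
June has 30 days (72 − 30 = 42 remain).
July has 31 days (42 − 31 = 11 remain).
11 into August → August 11.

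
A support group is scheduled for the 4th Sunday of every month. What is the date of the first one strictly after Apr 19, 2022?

Apr 24, 2022

Apr 2022 starts on a Friday; its first Sunday is the 3rd, so the 4th Sunday is the 24th — Apr 24, 2022.
Apr 24, 2022 is after Apr 19, 2022, so that is the next one.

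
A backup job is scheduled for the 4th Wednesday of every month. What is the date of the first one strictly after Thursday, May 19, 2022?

May 25, 2022

May 2022 starts on a Sunday; its first Wednesday is the 4th, so the 4th Wednesday is the 25th — May 25, 2022.
May 25, 2022 is after May 19, 2022, so that is the next one.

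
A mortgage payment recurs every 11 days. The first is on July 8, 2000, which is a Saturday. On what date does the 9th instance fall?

October 4, 2000

The 9th occurrence is 8 intervals after the first: 8 × 11 = 88 days after July 8, 2000.
July has 31 days — 23 days to the end of July leaves 65.
August has 31 days (34 left).
September has 30 days (4 left).
4 days into October → October 4, 2000.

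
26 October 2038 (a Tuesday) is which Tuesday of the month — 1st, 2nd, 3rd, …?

Day 26 falls in week ⌈26/7⌉ of the month.
Days 1–7 hold the 1st Tuesday, 8–14 the 2nd, 15–21 the 3rd, 22–28 the 4th, 29–31 the 5th.
26 is in the range for the 4th.

4th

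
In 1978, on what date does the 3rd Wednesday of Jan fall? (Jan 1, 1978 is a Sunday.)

Jan 1978 begins on a Sunday, so the first Wednesday is Jan 4 (3 days later).
The 3rd Wednesday is 2 weeks later: 4 + 14 = 18.

Jan 18, 1978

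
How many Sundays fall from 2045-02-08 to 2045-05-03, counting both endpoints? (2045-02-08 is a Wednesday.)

12

2045-02-08 is a Wednesday; the first Sunday on or after it is 2045-02-12 (4 days later).
From 2045-02-12 to 2045-05-03: 16 + 31 + 30 + 3 = 80 days (rest of February, March, April, May).
80 ÷ 7 = 11 full weeks with remainder 3, so 11 more Sundays after the first → 12.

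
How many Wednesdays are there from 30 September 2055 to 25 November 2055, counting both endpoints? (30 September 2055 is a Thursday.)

8

30 September 2055 is a Thursday; the first Wednesday on or after it is 6 October 2055 (6 days later).
From 6 October 2055 to 25 November 2055: 25 + 25 = 50 days (rest of October, November).
50 ÷ 7 = 7 full weeks with remainder 1, so 7 more Wednesdays after the first → 8.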